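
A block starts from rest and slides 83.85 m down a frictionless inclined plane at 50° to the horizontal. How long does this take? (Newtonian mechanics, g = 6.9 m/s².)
a = g sin(θ) = 6.9 × sin(50°) = 5.29 m/s²
t = √(2d/a) = √(2 × 83.85 / 5.29) = 5.63 s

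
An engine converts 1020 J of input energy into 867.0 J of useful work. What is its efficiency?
η = W_out/W_in = 867.0/1020 = 0.85 = 85.0%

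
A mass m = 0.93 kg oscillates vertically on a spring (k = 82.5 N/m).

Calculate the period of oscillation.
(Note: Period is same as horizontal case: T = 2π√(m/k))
T = 2π√(m/k) = 2π√(0.93/82.5) = 0.6671 s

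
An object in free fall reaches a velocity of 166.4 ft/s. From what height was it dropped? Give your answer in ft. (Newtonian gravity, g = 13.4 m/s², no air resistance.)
h = v²/(2g) (with unit conversion) = 314.9 ft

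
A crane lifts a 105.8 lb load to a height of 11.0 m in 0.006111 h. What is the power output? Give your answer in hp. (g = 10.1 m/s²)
W = mgh = 47.99×10.1×11 = 5332 J
P = W/t = 5332/22 = 242.4 W = 0.325 hp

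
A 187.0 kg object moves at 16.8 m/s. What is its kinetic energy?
KE = ½mv² = ½×187.0×16.8² = 26389.44 J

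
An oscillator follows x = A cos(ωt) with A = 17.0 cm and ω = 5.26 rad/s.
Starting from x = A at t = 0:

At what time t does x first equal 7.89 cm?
cos(ωt) = x/A = 7.89/17.0 = 0.4641
ωt = arccos(0.4641) = 1.088 rad
t = 1.088/5.26 = 0.2069 s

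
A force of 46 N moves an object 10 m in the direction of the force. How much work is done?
W = Fd = 46×10 = 460.0 J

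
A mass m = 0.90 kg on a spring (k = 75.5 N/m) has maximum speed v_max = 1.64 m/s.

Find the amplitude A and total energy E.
½mv²_max = ½kA² → A = v_max√(m/k) = 1.64×√(0.9/75.5) = 0.1791 m = 17.91 cm
E = ½mv²_max = ½×0.9×1.64² = 1.21 J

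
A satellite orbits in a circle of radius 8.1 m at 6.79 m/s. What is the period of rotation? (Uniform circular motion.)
T = 2πr/v = 2π×8.1/6.79 = 7.5 s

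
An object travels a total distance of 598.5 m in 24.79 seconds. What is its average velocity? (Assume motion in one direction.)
v_avg = Δd / Δt = 598.5 / 24.79 = 24.14 m/s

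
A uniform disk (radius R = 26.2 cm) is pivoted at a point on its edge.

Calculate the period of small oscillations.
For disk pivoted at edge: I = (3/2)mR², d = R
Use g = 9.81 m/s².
I/m = (3/2)R² = 0.103 m²; d = R = 0.262 m
T = 2π√((3/2)R²/(gR)) = 2π√(3R/(2g)) = 1.258 s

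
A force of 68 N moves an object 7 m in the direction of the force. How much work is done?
W = Fd = 68×7 = 476.0 J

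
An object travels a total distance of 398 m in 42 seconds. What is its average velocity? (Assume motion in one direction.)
v_avg = Δd / Δt = 398 / 42 = 9.48 m/s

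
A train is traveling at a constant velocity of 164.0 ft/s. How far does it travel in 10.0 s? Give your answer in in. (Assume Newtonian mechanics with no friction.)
d = vt (with unit conversion) = 19680.0 in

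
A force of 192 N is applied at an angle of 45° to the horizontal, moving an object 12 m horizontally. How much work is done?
W = Fd cosθ = 192×12×cos(45°) = 1629.2 J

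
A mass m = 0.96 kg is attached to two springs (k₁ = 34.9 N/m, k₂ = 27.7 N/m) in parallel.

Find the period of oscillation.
k_eq = k₁+k₂ = 62.6 N/m
T = 2π√(m/k_eq) = 2π√(0.96/62.6) = 0.7781 s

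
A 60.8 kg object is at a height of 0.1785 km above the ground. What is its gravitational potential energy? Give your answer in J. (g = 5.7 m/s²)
PE = mgh = 60.8 kg × 5.7 m/s² × 178.5 m = 6.186e+04 J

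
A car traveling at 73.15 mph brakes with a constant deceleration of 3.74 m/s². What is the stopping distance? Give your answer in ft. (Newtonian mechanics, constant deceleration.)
d = v₀² / (2a) (with unit conversion) = 469.0 ft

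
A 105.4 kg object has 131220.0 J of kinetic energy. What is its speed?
KE = ½mv² → v = √(2KE/m) = √(2×131220.0/105.4) = 49.9 m/s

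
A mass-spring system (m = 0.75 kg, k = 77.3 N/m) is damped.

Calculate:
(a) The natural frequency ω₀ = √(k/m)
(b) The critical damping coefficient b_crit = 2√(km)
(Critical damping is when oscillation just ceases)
ω₀ = √(k/m) = √(77.3/0.75) = 10.15 rad/s
b_crit = 2√(km) = 2√(77.3×0.75) = 15.23 kg/s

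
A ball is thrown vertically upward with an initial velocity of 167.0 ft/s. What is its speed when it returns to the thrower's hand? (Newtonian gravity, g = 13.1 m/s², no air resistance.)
By conservation of energy, the ball returns at the same speed = 167.0 ft/s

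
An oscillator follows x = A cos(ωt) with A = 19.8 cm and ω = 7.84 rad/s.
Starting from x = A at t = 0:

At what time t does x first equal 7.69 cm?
cos(ωt) = x/A = 7.69/19.8 = 0.3884
ωt = arccos(0.3884) = 1.172 rad
t = 1.172/7.84 = 0.1495 s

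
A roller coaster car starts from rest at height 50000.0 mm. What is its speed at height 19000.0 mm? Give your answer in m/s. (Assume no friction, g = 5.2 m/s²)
mgh₁ = ½mv₂² + mgh₂ → v₂ = √(2g(h₁−h₂)) = √(2×5.2×(50−19)) = 17.96 m/s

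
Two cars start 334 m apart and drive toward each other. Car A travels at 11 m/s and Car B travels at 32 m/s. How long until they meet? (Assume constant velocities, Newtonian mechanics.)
Combined speed: v_combined = 11 + 32 = 43 m/s
Time to meet: t = d/43 = 334/43 = 7.77 s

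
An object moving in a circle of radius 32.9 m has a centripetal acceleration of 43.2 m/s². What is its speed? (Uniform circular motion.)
v = √(a_c × r) = √(43.2 × 32.9) = 37.7 m/s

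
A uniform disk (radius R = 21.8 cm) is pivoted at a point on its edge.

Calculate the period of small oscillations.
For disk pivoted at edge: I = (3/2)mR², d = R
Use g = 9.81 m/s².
I/m = (3/2)R² = 0.07129 m²; d = R = 0.218 m
T = 2π√((3/2)R²/(gR)) = 2π√(3R/(2g)) = 1.147 s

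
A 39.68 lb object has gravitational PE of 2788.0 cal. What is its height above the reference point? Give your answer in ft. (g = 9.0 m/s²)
PE = mgh → h = PE/(mg) = 1.166e+04 J / (18 kg × 9.0 m/s²) = 72.01 m = 236.3 ft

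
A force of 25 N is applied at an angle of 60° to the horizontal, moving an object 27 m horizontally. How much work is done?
W = Fd cosθ = 25×27×cos(60°) = 337.5 J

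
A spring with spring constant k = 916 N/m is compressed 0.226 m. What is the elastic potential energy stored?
PE = ½kx² = ½×916×0.226² = 23.39 J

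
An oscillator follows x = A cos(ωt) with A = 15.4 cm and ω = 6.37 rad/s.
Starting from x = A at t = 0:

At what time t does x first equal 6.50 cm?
cos(ωt) = x/A = 6.5/15.4 = 0.4221
ωt = arccos(0.4221) = 1.135 rad
t = 1.135/6.37 = 0.1782 s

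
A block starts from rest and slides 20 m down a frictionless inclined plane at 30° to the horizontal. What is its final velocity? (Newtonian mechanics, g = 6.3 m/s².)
a = g sin(θ) = 6.3 × sin(30°) = 3.15 m/s²
v = √(2ad) = √(2 × 3.15 × 20) = 11.22 m/s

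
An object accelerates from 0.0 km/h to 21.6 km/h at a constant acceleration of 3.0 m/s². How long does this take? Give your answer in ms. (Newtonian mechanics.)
t = (v - v₀)/a (with unit conversion) = 2000.0 ms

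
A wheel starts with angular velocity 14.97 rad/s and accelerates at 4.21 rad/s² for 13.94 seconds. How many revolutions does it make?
θ = ω₀t + ½αt² = 14.97×13.94 + ½×4.21×13.94² = 617.73 rad
Revolutions = θ/(2π) = 617.73/(2π) = 98.32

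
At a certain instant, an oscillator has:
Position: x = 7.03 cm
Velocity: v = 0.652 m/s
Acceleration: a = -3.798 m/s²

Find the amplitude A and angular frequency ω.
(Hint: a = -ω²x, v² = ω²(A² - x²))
a = −ω²x → ω = √(|a|/x) = √(3.798/0.0703) = 7.35 rad/s
v² = ω²(A² − x²) → A = √(x² + v²/ω²) = √(0.0703² + 0.652²/7.35²) = 0.1132 m = 11.32 cm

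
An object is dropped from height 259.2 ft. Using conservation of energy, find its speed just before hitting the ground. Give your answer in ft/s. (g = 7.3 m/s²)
mgh = ½mv² → v = √(2gh) = √(2×7.3×79) = 33.96 m/s = 111.4 ft/s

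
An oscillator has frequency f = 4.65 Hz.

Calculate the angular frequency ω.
ω = 2πf = 2π×4.65 = 29.22 rad/s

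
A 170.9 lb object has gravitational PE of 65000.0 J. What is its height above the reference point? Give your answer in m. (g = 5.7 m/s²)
PE = mgh → h = PE/(mg) = 6.5e+04 J / (77.52 kg × 5.7 m/s²) = 147.1 m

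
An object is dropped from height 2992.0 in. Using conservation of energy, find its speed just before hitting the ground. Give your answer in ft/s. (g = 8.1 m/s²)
mgh = ½mv² → v = √(2gh) = √(2×8.1×76) = 35.09 m/s = 115.1 ft/s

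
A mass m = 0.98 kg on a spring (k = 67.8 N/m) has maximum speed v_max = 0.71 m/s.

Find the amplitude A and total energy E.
½mv²_max = ½kA² → A = v_max√(m/k) = 0.71×√(0.98/67.8) = 0.08536 m = 8.536 cm
E = ½mv²_max = ½×0.98×0.71² = 0.247 J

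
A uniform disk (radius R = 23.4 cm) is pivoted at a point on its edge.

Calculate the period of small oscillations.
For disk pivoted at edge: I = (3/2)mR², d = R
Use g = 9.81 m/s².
I/m = (3/2)R² = 0.08213 m²; d = R = 0.234 m
T = 2π√((3/2)R²/(gR)) = 2π√(3R/(2g)) = 1.188 s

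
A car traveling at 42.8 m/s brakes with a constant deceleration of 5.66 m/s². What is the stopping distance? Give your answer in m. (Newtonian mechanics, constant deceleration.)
d = v₀² / (2a) = 161.8 m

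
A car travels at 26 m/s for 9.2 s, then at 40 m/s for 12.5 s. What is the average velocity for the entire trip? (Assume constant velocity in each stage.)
d₁ = v₁t₁ = 26 × 9.2 = 239.2 m
d₂ = v₂t₂ = 40 × 12.5 = 500 m
d_total = 739.2 m, t_total = 21.7 s
v_avg = d_total/t_total = 739.2/21.7 = 34.06 m/s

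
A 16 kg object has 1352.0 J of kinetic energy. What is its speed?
KE = ½mv² → v = √(2KE/m) = √(2×1352.0/16) = 13.0 m/s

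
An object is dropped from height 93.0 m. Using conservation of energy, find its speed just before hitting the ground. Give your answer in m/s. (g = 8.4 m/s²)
mgh = ½mv² → v = √(2gh) = √(2×8.4×93) = 39.53 m/s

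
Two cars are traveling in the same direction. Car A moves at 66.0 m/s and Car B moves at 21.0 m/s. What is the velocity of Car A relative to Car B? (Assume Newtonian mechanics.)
v_rel = v_A - v_B = 66.0 - 21.0 = 45.0 m/s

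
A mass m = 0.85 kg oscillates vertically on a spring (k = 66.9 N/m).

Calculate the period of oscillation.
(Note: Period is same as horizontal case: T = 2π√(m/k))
T = 2π√(m/k) = 2π√(0.85/66.9) = 0.7082 s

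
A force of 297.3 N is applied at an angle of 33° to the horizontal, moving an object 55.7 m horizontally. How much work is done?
W = Fd cosθ = 297.3×55.7×cos(33°) = 13888.0 J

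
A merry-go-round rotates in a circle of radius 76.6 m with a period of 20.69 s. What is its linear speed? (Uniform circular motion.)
v = 2πr/T = 2π×76.6/20.69 = 23.26 m/s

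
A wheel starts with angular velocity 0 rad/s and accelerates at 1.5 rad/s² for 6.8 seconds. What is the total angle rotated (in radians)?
θ = ω₀t + ½αt² = 0×6.8 + ½×1.5×6.8² = 34.68 rad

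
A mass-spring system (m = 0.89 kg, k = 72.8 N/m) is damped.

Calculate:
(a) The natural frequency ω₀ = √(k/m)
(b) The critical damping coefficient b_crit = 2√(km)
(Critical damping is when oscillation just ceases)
ω₀ = √(k/m) = √(72.8/0.89) = 9.044 rad/s
b_crit = 2√(km) = 2√(72.8×0.89) = 16.1 kg/s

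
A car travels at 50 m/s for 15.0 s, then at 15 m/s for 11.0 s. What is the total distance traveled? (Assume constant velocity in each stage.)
d₁ = v₁t₁ = 50 × 15.0 = 750 m
d₂ = v₂t₂ = 15 × 11.0 = 165 m
d_total = 750 + 165 = 915.0 m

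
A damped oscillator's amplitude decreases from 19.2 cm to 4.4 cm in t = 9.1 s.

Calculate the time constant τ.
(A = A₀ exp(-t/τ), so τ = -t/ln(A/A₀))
A/A₀ = 4.4/19.2 = 0.2292; ln(A/A₀) = -1.473
τ = −t/ln(A/A₀) = −9.1/-1.473 = 6.177 s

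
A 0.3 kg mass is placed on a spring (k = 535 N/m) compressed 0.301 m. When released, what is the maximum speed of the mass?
½kx² = ½mv² → v = x√(k/m) = 0.301×√(535/0.3) = 12.71 m/s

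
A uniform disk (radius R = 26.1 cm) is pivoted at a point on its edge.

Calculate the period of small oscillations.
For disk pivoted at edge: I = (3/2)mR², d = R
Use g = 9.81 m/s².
I/m = (3/2)R² = 0.1022 m²; d = R = 0.261 m
T = 2π√((3/2)R²/(gR)) = 2π√(3R/(2g)) = 1.255 s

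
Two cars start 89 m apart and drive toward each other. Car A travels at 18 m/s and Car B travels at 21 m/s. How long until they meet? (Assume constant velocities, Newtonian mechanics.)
Combined speed: v_combined = 18 + 21 = 39 m/s
Time to meet: t = d/39 = 89/39 = 2.28 s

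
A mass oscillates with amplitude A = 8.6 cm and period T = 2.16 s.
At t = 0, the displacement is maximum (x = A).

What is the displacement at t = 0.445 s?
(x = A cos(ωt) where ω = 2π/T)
ω = 2π/T = 2π/2.16 = 2.909 rad/s
x = A cos(ωt) = 8.6×cos(2.909×0.445) = 2.346 cm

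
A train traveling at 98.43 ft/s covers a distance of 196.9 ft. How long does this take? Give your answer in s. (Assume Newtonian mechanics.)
t = d/v (with unit conversion) = 2.0 s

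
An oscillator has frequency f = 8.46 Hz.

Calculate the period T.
T = 1/f = 1/8.46 = 0.1182 s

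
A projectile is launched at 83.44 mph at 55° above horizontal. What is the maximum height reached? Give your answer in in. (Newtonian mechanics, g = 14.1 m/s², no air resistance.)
H = v₀²sin²(θ)/(2g) (with unit conversion) = 1303.0 in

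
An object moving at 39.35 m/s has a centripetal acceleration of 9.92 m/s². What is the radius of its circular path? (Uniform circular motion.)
r = v²/a_c = 39.35²/9.92 = 156.09 m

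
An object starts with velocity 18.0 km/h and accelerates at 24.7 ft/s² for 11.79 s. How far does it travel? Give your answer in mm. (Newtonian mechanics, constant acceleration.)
d = v₀t + ½at² (with unit conversion) = 582200.0 mm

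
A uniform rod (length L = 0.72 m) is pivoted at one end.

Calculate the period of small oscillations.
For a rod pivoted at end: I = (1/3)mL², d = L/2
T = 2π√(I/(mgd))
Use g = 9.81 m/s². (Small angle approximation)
I/m = (1/3)L² = 0.1728 m²; d = L/2 = 0.36 m
T = 2π√(I/(mgd)) = 2π√(0.1728/(9.81×0.36)) = 1.39 s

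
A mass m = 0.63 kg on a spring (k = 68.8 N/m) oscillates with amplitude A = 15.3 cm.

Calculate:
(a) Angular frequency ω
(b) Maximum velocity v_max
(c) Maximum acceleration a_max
ω = √(k/m) = √(68.8/0.63) = 10.45 rad/s
v_max = ωA = 10.45×0.153 = 1.599 m/s
a_max = ω²A = 10.45²×0.153 = 16.71 m/s²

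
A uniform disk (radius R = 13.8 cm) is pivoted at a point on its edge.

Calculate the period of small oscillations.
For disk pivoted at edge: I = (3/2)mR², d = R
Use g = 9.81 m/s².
I/m = (3/2)R² = 0.02857 m²; d = R = 0.138 m
T = 2π√((3/2)R²/(gR)) = 2π√(3R/(2g)) = 0.9127 s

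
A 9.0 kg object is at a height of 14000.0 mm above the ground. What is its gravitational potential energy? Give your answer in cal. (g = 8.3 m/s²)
PE = mgh = 9 kg × 8.3 m/s² × 14 m = 1046 J = 250.0 cal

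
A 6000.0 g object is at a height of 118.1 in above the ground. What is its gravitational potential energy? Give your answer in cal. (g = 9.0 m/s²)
PE = mgh = 6 kg × 9.0 m/s² × 3 m = 162 J = 38.72 cal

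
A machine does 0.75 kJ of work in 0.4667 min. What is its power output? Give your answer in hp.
P = W/t = 750 J / 28 s = 26.78 W = 0.03592 hp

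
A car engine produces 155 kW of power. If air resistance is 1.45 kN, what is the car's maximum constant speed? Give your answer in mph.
P = Fv → v = P/F = 155000 W / 1450 N = 106.9 m/s = 239.1 mph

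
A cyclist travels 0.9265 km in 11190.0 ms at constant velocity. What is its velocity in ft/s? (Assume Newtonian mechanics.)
v = d/t (with unit conversion) = 271.6 ft/s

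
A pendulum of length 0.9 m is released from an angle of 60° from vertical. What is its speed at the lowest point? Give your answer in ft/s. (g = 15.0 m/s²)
h = L(1 − cosθ) = 0.9×(1 − cos60°) = 0.45 m
v = √(2gh) = √(2×15.0×0.45) = 3.674 m/s = 12.05 ft/s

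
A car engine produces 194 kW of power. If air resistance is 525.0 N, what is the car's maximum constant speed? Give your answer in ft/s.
P = Fv → v = P/F = 194000 W / 525 N = 369.5 m/s = 1212.0 ft/s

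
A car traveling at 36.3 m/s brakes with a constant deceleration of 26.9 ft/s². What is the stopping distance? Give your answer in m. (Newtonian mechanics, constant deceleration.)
d = v₀² / (2a) (with unit conversion) = 80.36 m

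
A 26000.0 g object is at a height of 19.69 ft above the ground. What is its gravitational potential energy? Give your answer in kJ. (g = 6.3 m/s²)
PE = mgh = 26 kg × 6.3 m/s² × 6.002 m = 983 J = 0.983 kJ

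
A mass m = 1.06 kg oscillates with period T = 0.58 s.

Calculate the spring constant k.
T = 2π√(m/k) → k = m(2π/T)² = 1.06×(2π/0.58)² = 124.4 N/m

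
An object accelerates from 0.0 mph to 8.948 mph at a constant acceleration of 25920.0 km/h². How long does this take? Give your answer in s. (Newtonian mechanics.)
t = (v - v₀)/a (with unit conversion) = 2.0 s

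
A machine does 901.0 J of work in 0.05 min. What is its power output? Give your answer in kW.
P = W/t = 901 J / 3 s = 300.3 W = 0.3003 kW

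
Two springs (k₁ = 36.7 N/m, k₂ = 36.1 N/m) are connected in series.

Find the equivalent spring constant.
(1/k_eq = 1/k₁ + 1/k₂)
1/k_eq = 1/36.7 + 1/36.1 = 0.054949; k_eq = 18.2 N/m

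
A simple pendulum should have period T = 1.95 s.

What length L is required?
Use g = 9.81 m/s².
T = 2π√(L/g) → L = g(T/2π)² = 9.81×(1.95/2π)² = 0.9449 m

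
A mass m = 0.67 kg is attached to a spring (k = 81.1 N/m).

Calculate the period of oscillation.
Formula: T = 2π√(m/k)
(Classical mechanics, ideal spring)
T = 2π√(m/k) = 2π√(0.67/81.1) = 0.5711 s; f = 1/T = 1.751 Hz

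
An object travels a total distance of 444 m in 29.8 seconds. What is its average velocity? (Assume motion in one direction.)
v_avg = Δd / Δt = 444 / 29.8 = 14.9 m/s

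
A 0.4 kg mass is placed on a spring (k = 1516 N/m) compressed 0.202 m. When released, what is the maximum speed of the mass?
½kx² = ½mv² → v = x√(k/m) = 0.202×√(1516/0.4) = 12.44 m/s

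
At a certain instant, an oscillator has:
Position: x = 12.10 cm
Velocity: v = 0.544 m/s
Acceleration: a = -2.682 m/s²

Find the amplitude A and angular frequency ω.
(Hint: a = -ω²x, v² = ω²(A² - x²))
a = −ω²x → ω = √(|a|/x) = √(2.682/0.121) = 4.708 rad/s
v² = ω²(A² − x²) → A = √(x² + v²/ω²) = √(0.121² + 0.544²/4.708²) = 0.1673 m = 16.73 cm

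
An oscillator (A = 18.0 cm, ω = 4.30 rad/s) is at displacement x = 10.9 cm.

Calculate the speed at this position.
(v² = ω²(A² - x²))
v = ω√(A² − x²) = 4.3×√(0.18² − 0.109²) = 0.616 m/s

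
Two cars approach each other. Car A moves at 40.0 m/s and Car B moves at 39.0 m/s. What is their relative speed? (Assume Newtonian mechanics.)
v_rel = v_A + v_B = 40.0 + 39.0 = 79.0 m/s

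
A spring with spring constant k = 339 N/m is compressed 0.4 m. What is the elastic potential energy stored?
PE = ½kx² = ½×339×0.4² = 27.12 J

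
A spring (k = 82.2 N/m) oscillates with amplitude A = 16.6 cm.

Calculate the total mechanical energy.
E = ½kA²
E = ½kA² = ½×82.2×(0.166)² = 1.133 J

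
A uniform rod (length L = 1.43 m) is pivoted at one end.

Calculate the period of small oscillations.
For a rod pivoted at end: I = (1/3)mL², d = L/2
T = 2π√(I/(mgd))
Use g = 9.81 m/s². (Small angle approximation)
I/m = (1/3)L² = 0.6816 m²; d = L/2 = 0.715 m
T = 2π√(I/(mgd)) = 2π√(0.6816/(9.81×0.715)) = 1.959 s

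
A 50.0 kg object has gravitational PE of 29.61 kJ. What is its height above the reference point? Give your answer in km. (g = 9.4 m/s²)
PE = mgh → h = PE/(mg) = 2.961e+04 J / (50 kg × 9.4 m/s²) = 63 m = 0.063 km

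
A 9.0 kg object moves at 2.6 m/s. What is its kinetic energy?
KE = ½mv² = ½×9.0×2.6² = 30.42 J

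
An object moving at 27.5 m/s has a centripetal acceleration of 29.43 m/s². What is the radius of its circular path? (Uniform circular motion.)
r = v²/a_c = 27.5²/29.43 = 25.7 m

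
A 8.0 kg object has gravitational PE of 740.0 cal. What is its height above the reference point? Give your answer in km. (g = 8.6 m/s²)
PE = mgh → h = PE/(mg) = 3096 J / (8 kg × 8.6 m/s²) = 45 m = 0.045 km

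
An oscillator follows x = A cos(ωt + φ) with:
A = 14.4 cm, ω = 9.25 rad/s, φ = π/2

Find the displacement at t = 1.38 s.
x = A cos(ωt + φ) = 14.4×cos(9.25×1.38 + π/2) = -2.841 cm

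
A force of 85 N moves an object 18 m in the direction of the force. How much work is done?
W = Fd = 85×18 = 1530.0 J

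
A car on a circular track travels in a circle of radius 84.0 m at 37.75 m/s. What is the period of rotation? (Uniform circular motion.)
T = 2πr/v = 2π×84.0/37.75 = 13.98 s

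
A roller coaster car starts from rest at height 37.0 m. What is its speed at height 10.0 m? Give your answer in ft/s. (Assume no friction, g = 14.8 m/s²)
mgh₁ = ½mv₂² + mgh₂ → v₂ = √(2g(h₁−h₂)) = √(2×14.8×(37−10)) = 28.27 m/s = 92.75 ft/s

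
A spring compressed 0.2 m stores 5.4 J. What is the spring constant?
PE = ½kx² → k = 2PE/x² = 2×5.4/0.2² = 270.0 N/m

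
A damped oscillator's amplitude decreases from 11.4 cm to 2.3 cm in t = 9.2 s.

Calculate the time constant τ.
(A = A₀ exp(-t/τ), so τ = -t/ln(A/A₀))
A/A₀ = 2.3/11.4 = 0.2018; ln(A/A₀) = -1.601
τ = −t/ln(A/A₀) = −9.2/-1.601 = 5.747 s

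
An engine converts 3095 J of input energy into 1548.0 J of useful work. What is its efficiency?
η = W_out/W_in = 1548.0/3095 = 0.5002 = 50.02%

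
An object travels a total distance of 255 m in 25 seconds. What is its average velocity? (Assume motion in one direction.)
v_avg = Δd / Δt = 255 / 25 = 10.2 m/s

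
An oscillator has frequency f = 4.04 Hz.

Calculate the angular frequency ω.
ω = 2πf = 2π×4.04 = 25.38 rad/s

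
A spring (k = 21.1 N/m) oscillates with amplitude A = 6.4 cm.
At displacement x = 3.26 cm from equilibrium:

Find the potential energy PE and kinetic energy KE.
E_total = ½kA² = ½×21.1×(0.064)² = 0.04321 J
PE = ½kx² = ½×21.1×(0.0326)² = 0.01121 J
KE = E_total − PE = 0.032 J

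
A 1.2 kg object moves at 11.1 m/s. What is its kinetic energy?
KE = ½mv² = ½×1.2×11.1² = 73.926 J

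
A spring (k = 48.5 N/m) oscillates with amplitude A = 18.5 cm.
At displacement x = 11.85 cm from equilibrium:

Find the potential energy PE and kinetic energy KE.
E_total = ½kA² = ½×48.5×(0.185)² = 0.83 J
PE = ½kx² = ½×48.5×(0.1185)² = 0.3405 J
KE = E_total − PE = 0.4894 J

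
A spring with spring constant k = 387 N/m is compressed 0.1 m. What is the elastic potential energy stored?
PE = ½kx² = ½×387×0.1² = 1.935 J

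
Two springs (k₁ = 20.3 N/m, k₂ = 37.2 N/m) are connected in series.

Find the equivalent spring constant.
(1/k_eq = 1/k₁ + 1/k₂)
1/k_eq = 1/20.3 + 1/37.2 = 0.076143; k_eq = 13.13 N/m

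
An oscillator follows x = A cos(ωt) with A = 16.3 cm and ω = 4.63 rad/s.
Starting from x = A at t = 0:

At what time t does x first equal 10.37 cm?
cos(ωt) = x/A = 10.37/16.3 = 0.6362
ωt = arccos(0.6362) = 0.8812 rad
t = 0.8812/4.63 = 0.1903 s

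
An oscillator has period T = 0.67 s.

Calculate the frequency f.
f = 1/T = 1/0.67 = 1.493 Hz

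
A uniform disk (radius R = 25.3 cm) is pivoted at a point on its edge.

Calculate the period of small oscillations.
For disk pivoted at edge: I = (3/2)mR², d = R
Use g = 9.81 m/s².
I/m = (3/2)R² = 0.09601 m²; d = R = 0.253 m
T = 2π√((3/2)R²/(gR)) = 2π√(3R/(2g)) = 1.236 s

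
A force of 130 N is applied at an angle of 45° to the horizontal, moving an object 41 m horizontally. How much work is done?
W = Fd cosθ = 130×41×cos(45°) = 3768.9 J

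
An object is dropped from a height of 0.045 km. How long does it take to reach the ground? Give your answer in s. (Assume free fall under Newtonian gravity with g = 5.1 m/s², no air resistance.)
t = √(2h/g) (with unit conversion) = 4.201 s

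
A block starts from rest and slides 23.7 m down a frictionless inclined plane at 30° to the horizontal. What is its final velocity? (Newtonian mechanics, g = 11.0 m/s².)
a = g sin(θ) = 11.0 × sin(30°) = 5.5 m/s²
v = √(2ad) = √(2 × 5.5 × 23.7) = 16.15 m/s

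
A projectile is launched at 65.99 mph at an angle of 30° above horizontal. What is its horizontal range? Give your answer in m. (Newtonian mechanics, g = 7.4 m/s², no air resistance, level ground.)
R = v₀² sin(2θ) / g (with unit conversion) = 101.8 m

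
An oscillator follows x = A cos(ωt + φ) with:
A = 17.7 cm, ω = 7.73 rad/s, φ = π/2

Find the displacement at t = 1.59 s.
x = A cos(ωt + φ) = 17.7×cos(7.73×1.59 + π/2) = 4.818 cm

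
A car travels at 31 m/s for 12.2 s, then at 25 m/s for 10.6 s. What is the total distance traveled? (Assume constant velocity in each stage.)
d₁ = v₁t₁ = 31 × 12.2 = 378.2 m
d₂ = v₂t₂ = 25 × 10.6 = 265 m
d_total = 378.2 + 265 = 643.2 m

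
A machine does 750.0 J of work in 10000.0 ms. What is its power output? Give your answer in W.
P = W/t = 750 J / 10 s = 75 W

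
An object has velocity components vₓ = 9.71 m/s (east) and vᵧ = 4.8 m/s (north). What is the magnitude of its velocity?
|v| = √(vₓ² + vᵧ²) = √(9.71² + 4.8²) = √(117.324) = 10.83 m/s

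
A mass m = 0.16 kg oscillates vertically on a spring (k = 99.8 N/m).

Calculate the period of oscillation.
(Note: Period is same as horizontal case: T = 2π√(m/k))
T = 2π√(m/k) = 2π√(0.16/99.8) = 0.2516 s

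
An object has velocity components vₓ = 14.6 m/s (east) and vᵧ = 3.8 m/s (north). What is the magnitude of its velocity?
|v| = √(vₓ² + vᵧ²) = √(14.6² + 3.8²) = √(227.6) = 15.09 m/s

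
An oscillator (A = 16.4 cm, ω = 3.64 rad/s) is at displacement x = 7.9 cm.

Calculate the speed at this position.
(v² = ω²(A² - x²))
v = ω√(A² − x²) = 3.64×√(0.164² − 0.079²) = 0.5231 m/s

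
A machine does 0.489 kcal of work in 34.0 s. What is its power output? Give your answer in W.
P = W/t = 2046 J / 34 s = 60.18 W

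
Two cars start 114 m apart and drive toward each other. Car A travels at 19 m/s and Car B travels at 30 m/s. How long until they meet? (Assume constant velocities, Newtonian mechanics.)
Combined speed: v_combined = 19 + 30 = 49 m/s
Time to meet: t = d/49 = 114/49 = 2.33 s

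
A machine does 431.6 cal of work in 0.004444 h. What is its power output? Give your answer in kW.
P = W/t = 1806 J / 16 s = 112.9 W = 0.1129 kW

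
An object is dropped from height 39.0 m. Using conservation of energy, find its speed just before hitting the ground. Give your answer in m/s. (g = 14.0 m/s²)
mgh = ½mv² → v = √(2gh) = √(2×14.0×39) = 33.05 m/s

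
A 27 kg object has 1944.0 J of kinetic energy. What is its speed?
KE = ½mv² → v = √(2KE/m) = √(2×1944.0/27) = 12.0 m/s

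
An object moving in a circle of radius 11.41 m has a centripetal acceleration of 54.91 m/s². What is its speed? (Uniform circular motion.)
v = √(a_c × r) = √(54.91 × 11.41) = 25.03 m/s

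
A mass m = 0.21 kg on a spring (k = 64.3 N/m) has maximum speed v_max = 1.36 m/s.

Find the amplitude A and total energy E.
½mv²_max = ½kA² → A = v_max√(m/k) = 1.36×√(0.21/64.3) = 0.07772 m = 7.772 cm
E = ½mv²_max = ½×0.21×1.36² = 0.1942 J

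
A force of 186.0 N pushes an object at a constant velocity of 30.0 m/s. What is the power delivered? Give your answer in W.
P = Fv = 186 N × 30 m/s = 5580 W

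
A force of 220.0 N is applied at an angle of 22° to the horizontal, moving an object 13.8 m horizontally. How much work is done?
W = Fd cosθ = 220.0×13.8×cos(22°) = 2814.9 J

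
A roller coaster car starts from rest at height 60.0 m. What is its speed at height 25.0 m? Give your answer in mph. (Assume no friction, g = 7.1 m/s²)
mgh₁ = ½mv₂² + mgh₂ → v₂ = √(2g(h₁−h₂)) = √(2×7.1×(60−25)) = 22.29 m/s = 49.87 mph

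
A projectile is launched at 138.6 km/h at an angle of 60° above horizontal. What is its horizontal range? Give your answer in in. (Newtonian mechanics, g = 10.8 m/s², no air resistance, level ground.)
R = v₀² sin(2θ) / g (with unit conversion) = 4679.0 in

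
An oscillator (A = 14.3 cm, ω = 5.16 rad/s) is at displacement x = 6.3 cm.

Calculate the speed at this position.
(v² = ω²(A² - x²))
v = ω√(A² − x²) = 5.16×√(0.143² − 0.063²) = 0.6624 m/s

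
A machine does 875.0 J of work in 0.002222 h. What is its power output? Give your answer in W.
P = W/t = 875 J / 7.999 s = 109.4 W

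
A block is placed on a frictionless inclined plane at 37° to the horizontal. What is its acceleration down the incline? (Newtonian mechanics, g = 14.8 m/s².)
a = g sin(θ) = 14.8 × sin(37°) = 14.8 × 0.6018 = 8.91 m/s²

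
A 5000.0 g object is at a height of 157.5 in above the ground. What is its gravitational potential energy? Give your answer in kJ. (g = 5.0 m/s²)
PE = mgh = 5 kg × 5.0 m/s² × 4 m = 100 J = 0.1 kJ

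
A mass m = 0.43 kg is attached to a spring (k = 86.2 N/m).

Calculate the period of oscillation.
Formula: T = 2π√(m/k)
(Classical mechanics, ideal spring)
T = 2π√(m/k) = 2π√(0.43/86.2) = 0.4438 s; f = 1/T = 2.253 Hz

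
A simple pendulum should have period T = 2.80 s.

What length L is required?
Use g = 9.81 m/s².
T = 2π√(L/g) → L = g(T/2π)² = 9.81×(2.8/2π)² = 1.948 m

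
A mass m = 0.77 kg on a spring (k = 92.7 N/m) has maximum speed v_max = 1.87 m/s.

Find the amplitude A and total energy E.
½mv²_max = ½kA² → A = v_max√(m/k) = 1.87×√(0.77/92.7) = 0.1704 m = 17.04 cm
E = ½mv²_max = ½×0.77×1.87² = 1.346 J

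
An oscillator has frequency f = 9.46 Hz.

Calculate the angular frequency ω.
ω = 2πf = 2π×9.46 = 59.44 rad/s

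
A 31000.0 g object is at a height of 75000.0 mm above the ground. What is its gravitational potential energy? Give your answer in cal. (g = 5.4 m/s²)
PE = mgh = 31 kg × 5.4 m/s² × 75 m = 1.256e+04 J = 3001.0 cal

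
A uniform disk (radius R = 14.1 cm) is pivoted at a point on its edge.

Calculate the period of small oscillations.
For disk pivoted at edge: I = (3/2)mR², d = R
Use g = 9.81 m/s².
I/m = (3/2)R² = 0.02982 m²; d = R = 0.141 m
T = 2π√((3/2)R²/(gR)) = 2π√(3R/(2g)) = 0.9226 s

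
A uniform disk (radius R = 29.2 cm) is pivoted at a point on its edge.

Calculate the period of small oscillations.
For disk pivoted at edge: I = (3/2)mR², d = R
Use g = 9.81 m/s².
I/m = (3/2)R² = 0.1279 m²; d = R = 0.292 m
T = 2π√((3/2)R²/(gR)) = 2π√(3R/(2g)) = 1.328 s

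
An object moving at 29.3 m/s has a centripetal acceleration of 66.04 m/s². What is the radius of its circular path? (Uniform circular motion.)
r = v²/a_c = 29.3²/66.04 = 13.0 m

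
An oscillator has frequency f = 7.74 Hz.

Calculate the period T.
T = 1/f = 1/7.74 = 0.1292 s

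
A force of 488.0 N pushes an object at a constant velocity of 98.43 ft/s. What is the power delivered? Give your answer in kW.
P = Fv = 488 N × 30 m/s = 1.464e+04 W = 14.64 kW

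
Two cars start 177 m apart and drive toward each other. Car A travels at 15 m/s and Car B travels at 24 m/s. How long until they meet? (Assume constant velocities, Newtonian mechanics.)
Combined speed: v_combined = 15 + 24 = 39 m/s
Time to meet: t = d/39 = 177/39 = 4.54 s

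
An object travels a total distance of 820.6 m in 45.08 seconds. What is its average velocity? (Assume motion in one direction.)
v_avg = Δd / Δt = 820.6 / 45.08 = 18.2 m/s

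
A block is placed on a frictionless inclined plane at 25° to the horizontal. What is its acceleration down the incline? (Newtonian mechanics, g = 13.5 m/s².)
a = g sin(θ) = 13.5 × sin(25°) = 13.5 × 0.4226 = 5.71 m/s²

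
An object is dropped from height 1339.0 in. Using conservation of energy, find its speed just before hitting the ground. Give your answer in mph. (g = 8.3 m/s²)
mgh = ½mv² → v = √(2gh) = √(2×8.3×34.01) = 23.76 m/s = 53.15 mph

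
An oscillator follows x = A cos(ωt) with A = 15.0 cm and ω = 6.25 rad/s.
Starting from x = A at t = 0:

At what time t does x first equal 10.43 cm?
cos(ωt) = x/A = 10.43/15.0 = 0.6953
ωt = arccos(0.6953) = 0.8019 rad
t = 0.8019/6.25 = 0.1283 s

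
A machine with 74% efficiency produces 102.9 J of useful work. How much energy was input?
W_in = W_out/η = 102.9/0.74 = 139.05 J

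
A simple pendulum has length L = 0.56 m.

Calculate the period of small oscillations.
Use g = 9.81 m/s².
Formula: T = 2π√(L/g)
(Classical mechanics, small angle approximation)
T = 2π√(L/g) = 2π√(0.56/9.81) = 1.501 s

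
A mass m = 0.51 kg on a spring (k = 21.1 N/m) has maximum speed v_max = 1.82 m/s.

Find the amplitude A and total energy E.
½mv²_max = ½kA² → A = v_max√(m/k) = 1.82×√(0.51/21.1) = 0.283 m = 28.3 cm
E = ½mv²_max = ½×0.51×1.82² = 0.8447 J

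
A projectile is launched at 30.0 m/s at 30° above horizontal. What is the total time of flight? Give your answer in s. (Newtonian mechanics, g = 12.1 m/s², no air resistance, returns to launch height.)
T = 2v₀sin(θ)/g = 2.479 s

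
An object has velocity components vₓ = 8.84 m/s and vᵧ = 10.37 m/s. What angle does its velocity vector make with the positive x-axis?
θ = arctan(vᵧ/vₓ) = arctan(10.37/8.84) = 49.55°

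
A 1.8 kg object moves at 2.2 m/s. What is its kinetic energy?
KE = ½mv² = ½×1.8×2.2² = 4.356 J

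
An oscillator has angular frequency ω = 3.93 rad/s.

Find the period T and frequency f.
T = 2π/ω = 2π/3.93 = 1.599 s; f = ω/2π = 0.6255 Hz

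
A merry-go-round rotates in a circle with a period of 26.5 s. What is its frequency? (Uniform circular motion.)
f = 1/T = 1/26.5 = 0.0377 Hz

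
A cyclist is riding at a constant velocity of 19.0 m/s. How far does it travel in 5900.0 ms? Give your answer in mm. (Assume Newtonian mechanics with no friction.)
d = vt (with unit conversion) = 112100.0 mm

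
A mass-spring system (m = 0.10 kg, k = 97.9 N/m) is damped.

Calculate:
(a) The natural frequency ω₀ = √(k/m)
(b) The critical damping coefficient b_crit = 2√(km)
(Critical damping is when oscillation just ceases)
ω₀ = √(k/m) = √(97.9/0.1) = 31.29 rad/s
b_crit = 2√(km) = 2√(97.9×0.1) = 6.258 kg/s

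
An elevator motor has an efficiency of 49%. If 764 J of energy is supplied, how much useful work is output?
W_out = η × W_in = 0.49 × 764 = 374.36 J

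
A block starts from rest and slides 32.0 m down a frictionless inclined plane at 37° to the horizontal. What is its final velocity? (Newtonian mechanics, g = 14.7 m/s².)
a = g sin(θ) = 14.7 × sin(37°) = 8.85 m/s²
v = √(2ad) = √(2 × 8.85 × 32.0) = 23.79 m/s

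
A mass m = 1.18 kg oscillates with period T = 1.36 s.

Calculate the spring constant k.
T = 2π√(m/k) → k = m(2π/T)² = 1.18×(2π/1.36)² = 25.19 N/m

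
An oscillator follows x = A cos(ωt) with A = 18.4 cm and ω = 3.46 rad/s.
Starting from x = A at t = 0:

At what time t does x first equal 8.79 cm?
cos(ωt) = x/A = 8.79/18.4 = 0.4777
ωt = arccos(0.4777) = 1.073 rad
t = 1.073/3.46 = 0.31 s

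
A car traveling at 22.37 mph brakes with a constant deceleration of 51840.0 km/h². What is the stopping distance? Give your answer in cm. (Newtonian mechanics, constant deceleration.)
d = v₀² / (2a) (with unit conversion) = 1250.0 cm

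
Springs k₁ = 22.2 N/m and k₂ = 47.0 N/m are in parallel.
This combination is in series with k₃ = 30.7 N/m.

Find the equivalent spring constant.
k₁₂ = k₁ + k₂ = 69.2 N/m (parallel)
1/k_eq = 1/k₁₂ + 1/k₃ → k_eq = 21.27 N/m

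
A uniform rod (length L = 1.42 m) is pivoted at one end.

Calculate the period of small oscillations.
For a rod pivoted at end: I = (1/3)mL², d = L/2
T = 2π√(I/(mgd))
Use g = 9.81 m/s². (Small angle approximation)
I/m = (1/3)L² = 0.6721 m²; d = L/2 = 0.71 m
T = 2π√(I/(mgd)) = 2π√(0.6721/(9.81×0.71)) = 1.952 s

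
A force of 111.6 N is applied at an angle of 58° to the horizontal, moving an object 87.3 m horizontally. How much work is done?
W = Fd cosθ = 111.6×87.3×cos(58°) = 5162.8 J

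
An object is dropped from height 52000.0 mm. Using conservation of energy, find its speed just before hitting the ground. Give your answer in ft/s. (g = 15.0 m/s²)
mgh = ½mv² → v = √(2gh) = √(2×15.0×52) = 39.5 m/s = 129.6 ft/s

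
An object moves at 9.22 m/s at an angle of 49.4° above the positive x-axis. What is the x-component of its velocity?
vₓ = v cos(θ) = 9.22 × cos(49.4°) = 6.0 m/s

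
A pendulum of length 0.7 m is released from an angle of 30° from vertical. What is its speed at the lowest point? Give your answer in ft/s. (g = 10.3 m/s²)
h = L(1 − cosθ) = 0.7×(1 − cos30°) = 0.09378 m
v = √(2gh) = √(2×10.3×0.09378) = 1.39 m/s = 4.56 ft/s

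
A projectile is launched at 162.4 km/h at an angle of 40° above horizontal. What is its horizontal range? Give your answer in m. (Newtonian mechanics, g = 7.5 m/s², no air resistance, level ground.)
R = v₀² sin(2θ) / g (with unit conversion) = 267.2 m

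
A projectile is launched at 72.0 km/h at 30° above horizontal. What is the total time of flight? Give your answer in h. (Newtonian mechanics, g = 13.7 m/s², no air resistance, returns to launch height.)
T = 2v₀sin(θ)/g (with unit conversion) = 0.0004055 h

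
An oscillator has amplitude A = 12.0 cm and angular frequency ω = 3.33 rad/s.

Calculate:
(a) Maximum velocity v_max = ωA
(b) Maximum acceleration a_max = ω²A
v_max = ωA = 3.33×0.12 = 0.3996 m/s
a_max = ω²A = 3.33²×0.12 = 1.331 m/s²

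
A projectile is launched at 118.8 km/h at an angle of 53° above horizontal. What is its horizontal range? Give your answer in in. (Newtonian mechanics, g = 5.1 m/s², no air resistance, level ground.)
R = v₀² sin(2θ) / g (with unit conversion) = 8081.0 in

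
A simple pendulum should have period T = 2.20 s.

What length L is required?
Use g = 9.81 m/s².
T = 2π√(L/g) → L = g(T/2π)² = 9.81×(2.2/2π)² = 1.203 m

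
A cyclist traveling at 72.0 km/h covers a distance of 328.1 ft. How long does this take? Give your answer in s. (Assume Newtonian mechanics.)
t = d/v (with unit conversion) = 5.0 s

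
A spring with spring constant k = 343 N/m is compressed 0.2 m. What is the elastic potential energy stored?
PE = ½kx² = ½×343×0.2² = 6.86 J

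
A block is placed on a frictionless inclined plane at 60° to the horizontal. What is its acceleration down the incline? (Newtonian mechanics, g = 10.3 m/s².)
a = g sin(θ) = 10.3 × sin(60°) = 10.3 × 0.866 = 8.92 m/s²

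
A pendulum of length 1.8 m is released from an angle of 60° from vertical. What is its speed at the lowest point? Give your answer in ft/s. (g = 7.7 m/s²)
h = L(1 − cosθ) = 1.8×(1 − cos60°) = 0.9 m
v = √(2gh) = √(2×7.7×0.9) = 3.723 m/s = 12.21 ft/s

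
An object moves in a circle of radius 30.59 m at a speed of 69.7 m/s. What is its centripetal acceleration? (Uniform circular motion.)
a_c = v²/r = 69.7²/30.59 = 4858.09/30.59 = 158.81 m/s²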